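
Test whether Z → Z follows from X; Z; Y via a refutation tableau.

Initial set: {X; Z; Y; ¬(Z → Z)}.
¬(Z → Z): α-rule — add Z, ¬Z.
× closes — contains both Z and ¬Z.
All 1 branch closes.
Every branch closed, so the premises entail the conclusion.

Yes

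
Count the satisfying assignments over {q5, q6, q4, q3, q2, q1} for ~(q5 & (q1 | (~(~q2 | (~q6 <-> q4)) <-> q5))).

Initial set: {~(q5 & (q1 | (~(~q2 | (~q6 <-> q4)) <-> q5)))}.
~(q5 & (q1 | (~(~q2 | (~q6 <-> q4)) <-> q5))): β-rule — branch into ~q5  //  ~(q1 | (~(~q2 | (~q6 <-> q4)) <-> q5)).
  branch 1 (add ~q5):
    ○ open, literals {q5=0}.
  branch 2 (add ~(q1 | (~(~q2 | (~q6 <-> q4)) <-> q5))):
    ~(q1 | (~(~q2 | (~q6 <-> q4)) <-> q5)): α-rule — add ~q1, ~(~(~q2 | (~q6 <-> q4)) <-> q5).
    ~(~(~q2 | (~q6 <-> q4)) <-> q5): β-rule — branch into ~(~q2 | (~q6 <-> q4)), ~q5  //  ~~(~q2 | (~q6 <-> q4)), q5.
      branch 2.1 (add ~(~q2 | (~q6 <-> q4)), ~q5):
        ~(~q2 | (~q6 <-> q4)): α-rule — add ~~q2, ~(~q6 <-> q4).
        ~(~q6 <-> q4): β-rule — branch into ~q6, ~q4  //  ~~q6, q4.
          branch 2.1.1 (add ~q6, ~q4):
            ○ open, literals {q1=0, q2=1, q4=0, q5=0, q6=0}.
          branch 2.1.2 (add ~~q6, q4):
            ○ open, literals {q1=0, q2=1, q4=1, q5=0, q6=1}.
      branch 2.2 (add ~~(~q2 | (~q6 <-> q4)), q5):
        ~~(~q2 | (~q6 <-> q4)): β-rule — branch into ~q2  //  (~q6 <-> q4).
          branch 2.2.1 (add ~q2):
            ○ open, literals {q1=0, q2=0, q5=1}.
          branch 2.2.2 (add (~q6 <-> q4)):
            (~q6 <-> q4): β-rule — branch into ~q6, q4  //  ~~q6, ~q4.
              branch 2.2.2.1 (add ~q6, q4):
                ○ open, literals {q1=0, q4=1, q5=1, q6=0}.
              branch 2.2.2.2 (add ~~q6, ~q4):
                ○ open, literals {q1=0, q4=0, q5=1, q6=1}.
0 branches closed, 6 open.
Each open branch fixes some atoms; the unmentioned ones are free. Counting distinct full assignments: branch {q5=0} (q6, q4, q3, q2, q1) contributes 32 new; branch {q1=0, q2=1, q4=0, q5=0, q6=0} (q3) contributes 0 new; branch {q1=0, q2=1, q4=1, q5=0, q6=1} (q3) contributes 0 new; branch {q1=0, q2=0, q5=1} (q6, q4, q3) contributes 8 new; branch {q1=0, q4=1, q5=1, q6=0} (q3, q2) contributes 2 new; branch {q1=0, q4=0, q5=1, q6=1} (q3, q2) contributes 2 new. Total: 44.

44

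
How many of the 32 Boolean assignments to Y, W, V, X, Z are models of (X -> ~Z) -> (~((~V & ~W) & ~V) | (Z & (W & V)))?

26

Initial set: {T ((X -> ~Z) -> (~((~V & ~W) & ~V) | (Z & (W & V))))}.
T ((X -> ~Z) -> (~((~V & ~W) & ~V) | (Z & (W & V)))): β-rule — branch into F (X -> ~Z)  //  T (~((~V & ~W) & ~V) | (Z & (W & V))).
  branch 1 (add F (X -> ~Z)):
    F (X -> ~Z): α-rule — add T X, F ~Z.
    ○ open, literals {X=true, Z=true}.
  branch 2 (add T (~((~V & ~W) & ~V) | (Z & (W & V)))):
    T (~((~V & ~W) & ~V) | (Z & (W & V))): β-rule — branch into T ~((~V & ~W) & ~V)  //  T (Z & (W & V)).
      branch 2.1 (add T ~((~V & ~W) & ~V)):
        T ~((~V & ~W) & ~V): β-rule — branch into F (~V & ~W)  //  F ~V.
          branch 2.1.1 (add F (~V & ~W)):
            F (~V & ~W): β-rule — branch into F ~V  //  F ~W.
              branch 2.1.1.1 (add F ~V):
                ○ open, literals {V=true}.
              branch 2.1.1.2 (add F ~W):
                ○ open, literals {W=true}.
          branch 2.1.2 (add F ~V):
            ○ open, literals {V=true}.
      branch 2.2 (add T (Z & (W & V))):
        T (Z & (W & V)): α-rule — add T Z, T (W & V).
        T (W & V): α-rule — add T W, T V.
        ○ open, literals {V=true, W=true, Z=true}.
0 branches closed, 5 open.
Each open branch fixes some atoms; the unmentioned ones are free. Counting distinct full assignments: branch {X=true, Z=true} (Y, W, V) contributes 8 new; branch {V=true} (Y, W, X, Z) contributes 12 new; branch {W=true} (Y, V, X, Z) contributes 6 new; branch {V=true} (Y, W, X, Z) contributes 0 new; branch {V=true, W=true, Z=true} (Y, X) contributes 0 new. Total: 26.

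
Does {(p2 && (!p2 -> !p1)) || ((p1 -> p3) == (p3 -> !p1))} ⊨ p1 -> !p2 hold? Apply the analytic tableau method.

No

Initial set: {((p2 && (!p2 -> !p1)) || ((p1 -> p3) == (p3 -> !p1))); !(p1 -> !p2)}.
!(p1 -> !p2): α-rule — add p1, !!p2.
((p2 && (!p2 -> !p1)) || ((p1 -> p3) == (p3 -> !p1))): β-rule — branch into (p2 && (!p2 -> !p1))  //  ((p1 -> p3) == (p3 -> !p1)).
  branch 1 (add (p2 && (!p2 -> !p1))):
    (p2 && (!p2 -> !p1)): α-rule — add p2, (!p2 -> !p1).
    (!p2 -> !p1): β-rule — branch into !!p2  //  !p1.
      branch 1.1 (add !!p2):
        ○ open, literals {p1=true, p2=true}.
      branch 1.2 (add !p1):
        × closes — contains both p1 and !p1.
  branch 2 (add ((p1 -> p3) == (p3 -> !p1))):
    ((p1 -> p3) == (p3 -> !p1)): β-rule — branch into (p1 -> p3), (p3 -> !p1)  //  !(p1 -> p3), !(p3 -> !p1).
      branch 2.1 (add (p1 -> p3), (p3 -> !p1)):
        (p1 -> p3): β-rule — branch into !p1  //  p3.
          branch 2.1.1 (add !p1):
            × closes — contains both p1 and !p1.
          branch 2.1.2 (add p3):
            (p3 -> !p1): β-rule — branch into !p3  //  !p1.
              branch 2.1.2.1 (add !p3):
                × closes — contains both p3 and !p3.
              branch 2.1.2.2 (add !p1):
                × closes — contains both p1 and !p1.
      branch 2.2 (add !(p1 -> p3), !(p3 -> !p1)):
        !(p1 -> p3): α-rule — add p1, !p3.
        !(p3 -> !p1): α-rule — add p3, !!p1.
        × closes — contains both p3 and !p3.
5 branches closed, 1 open.
An open branch gives a countermodel: p1=true, p2=true (unmentioned atoms arbitrary); the premises hold there but the conclusion fails.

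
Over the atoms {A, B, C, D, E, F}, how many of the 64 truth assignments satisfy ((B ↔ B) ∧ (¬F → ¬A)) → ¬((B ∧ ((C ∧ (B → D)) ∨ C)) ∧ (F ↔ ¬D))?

Initial set: {(((B ↔ B) ∧ (¬F → ¬A)) → ¬((B ∧ ((C ∧ (B → D)) ∨ C)) ∧ (F ↔ ¬D)))}.
(((B ↔ B) ∧ (¬F → ¬A)) → ¬((B ∧ ((C ∧ (B → D)) ∨ C)) ∧ (F ↔ ¬D))): β-rule — branch into ¬((B ↔ B) ∧ (¬F → ¬A))  //  ¬((B ∧ ((C ∧ (B → D)) ∨ C)) ∧ (F ↔ ¬D)).
  branch 1 (add ¬((B ↔ B) ∧ (¬F → ¬A))):
    ¬((B ↔ B) ∧ (¬F → ¬A)): β-rule — branch into ¬(B ↔ B)  //  ¬(¬F → ¬A).
      branch 1.1 (add ¬(B ↔ B)):
        ¬(B ↔ B): β-rule — branch into B, ¬B  //  ¬B, B.
          branch 1.1.1 (add B, ¬B):
            × closes — contains both B and ¬B.
          branch 1.1.2 (add ¬B, B):
            × closes — contains both B and ¬B.
      branch 1.2 (add ¬(¬F → ¬A)):
        ¬(¬F → ¬A): α-rule — add ¬F, ¬¬A.
        ○ open, literals {A=T, F=F}.
  branch 2 (add ¬((B ∧ ((C ∧ (B → D)) ∨ C)) ∧ (F ↔ ¬D))):
    ¬((B ∧ ((C ∧ (B → D)) ∨ C)) ∧ (F ↔ ¬D)): β-rule — branch into ¬(B ∧ ((C ∧ (B → D)) ∨ C))  //  ¬(F ↔ ¬D).
      branch 2.1 (add ¬(B ∧ ((C ∧ (B → D)) ∨ C))):
        ¬(B ∧ ((C ∧ (B → D)) ∨ C)): β-rule — branch into ¬B  //  ¬((C ∧ (B → D)) ∨ C).
          branch 2.1.1 (add ¬B):
            ○ open, literals {B=F}.
          branch 2.1.2 (add ¬((C ∧ (B → D)) ∨ C)):
            ¬((C ∧ (B → D)) ∨ C): α-rule — add ¬(C ∧ (B → D)), ¬C.
            ¬(C ∧ (B → D)): β-rule — branch into ¬C  //  ¬(B → D).
              branch 2.1.2.1 (add ¬C):
                ○ open, literals {C=F}.
              branch 2.1.2.2 (add ¬(B → D)):
                ¬(B → D): α-rule — add B, ¬D.
                ○ open, literals {B=T, C=F, D=F}.
      branch 2.2 (add ¬(F ↔ ¬D)):
        ¬(F ↔ ¬D): β-rule — branch into F, ¬¬D  //  ¬F, ¬D.
          branch 2.2.1 (add F, ¬¬D):
            ○ open, literals {D=T, F=T}.
          branch 2.2.2 (add ¬F, ¬D):
            ○ open, literals {D=F, F=F}.
2 branches closed, 6 open.
Each open branch fixes some atoms; the unmentioned ones are free. Counting distinct full assignments: branch {A=T, F=F} (B, C, D, E) contributes 16 new; branch {B=F} (A, C, D, E, F) contributes 24 new; branch {C=F} (A, B, D, E, F) contributes 12 new; branch {B=T, C=F, D=F} (A, E, F) contributes 0 new; branch {D=T, F=T} (A, B, C, E) contributes 4 new; branch {D=F, F=F} (A, B, C, E) contributes 2 new. Total: 58.

58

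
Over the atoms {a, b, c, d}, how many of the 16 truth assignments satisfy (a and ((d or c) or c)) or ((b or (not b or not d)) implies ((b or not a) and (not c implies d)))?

Initial set: {((a and ((d or c) or c)) or ((b or (not b or not d)) implies ((b or not a) and (not c implies d))))}.
((a and ((d or c) or c)) or ((b or (not b or not d)) implies ((b or not a) and (not c implies d)))): β-rule — branch into (a and ((d or c) or c))  //  ((b or (not b or not d)) implies ((b or not a) and (not c implies d))).
  branch 1 (add (a and ((d or c) or c))):
    (a and ((d or c) or c)): α-rule — add a, ((d or c) or c).
    ((d or c) or c): β-rule — branch into (d or c)  //  c.
      branch 1.1 (add (d or c)):
        (d or c): β-rule — branch into d  //  c.
          branch 1.1.1 (add d):
            ○ open, literals {a=T, d=T}.
          branch 1.1.2 (add c):
            ○ open, literals {a=T, c=T}.
      branch 1.2 (add c):
        ○ open, literals {a=T, c=T}.
  branch 2 (add ((b or (not b or not d)) implies ((b or not a) and (not c implies d)))):
    ((b or (not b or not d)) implies ((b or not a) and (not c implies d))): β-rule — branch into not (b or (not b or not d))  //  ((b or not a) and (not c implies d)).
      branch 2.1 (add not (b or (not b or not d))):
        not (b or (not b or not d)): α-rule — add not b, not (not b or not d).
        not (not b or not d): α-rule — add not not b, not not d.
        × closes — contains both b and not b.
      branch 2.2 (add ((b or not a) and (not c implies d))):
        ((b or not a) and (not c implies d)): α-rule — add (b or not a), (not c implies d).
        (b or not a): β-rule — branch into b  //  not a.
          branch 2.2.1 (add b):
            (not c implies d): β-rule — branch into not not c  //  d.
              branch 2.2.1.1 (add not not c):
                ○ open, literals {b=T, c=T}.
              branch 2.2.1.2 (add d):
                ○ open, literals {b=T, d=T}.
          branch 2.2.2 (add not a):
            (not c implies d): β-rule — branch into not not c  //  d.
              branch 2.2.2.1 (add not not c):
                ○ open, literals {a=F, c=T}.
              branch 2.2.2.2 (add d):
                ○ open, literals {a=F, d=T}.
1 branch closed, 7 open.
Each open branch fixes some atoms; the unmentioned ones are free. Counting distinct full assignments: branch {a=T, d=T} (b, c) contributes 4 new; branch {a=T, c=T} (b, d) contributes 2 new; branch {a=T, c=T} (b, d) contributes 0 new; branch {b=T, c=T} (a, d) contributes 2 new; branch {b=T, d=T} (a, c) contributes 1 new; branch {a=F, c=T} (b, d) contributes 2 new; branch {a=F, d=T} (b, c) contributes 1 new. Total: 12.

12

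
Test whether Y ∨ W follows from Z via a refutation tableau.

Initial set: {Z; ¬(Y ∨ W)}.
¬(Y ∨ W): α-rule — add ¬Y, ¬W.
○ open, literals {W=false, Y=false, Z=true}.
0 branches closed, 1 open.
An open branch gives a countermodel: W=false, Y=false, Z=true (unmentioned atoms arbitrary); the premises hold there but the conclusion fails.

No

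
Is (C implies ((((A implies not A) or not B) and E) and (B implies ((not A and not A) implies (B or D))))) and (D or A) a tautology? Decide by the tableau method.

Assume the negation and expand:
Initial set: {not ((C implies ((((A implies not A) or not B) and E) and (B implies ((not A and not A) implies (B or D))))) and (D or A))}.
not ((C implies ((((A implies not A) or not B) and E) and (B implies ((not A and not A) implies (B or D))))) and (D or A)): β-rule — branch into not (C implies ((((A implies not A) or not B) and E) and (B implies ((not A and not A) implies (B or D)))))  //  not (D or A).
  branch 1 (add not (C implies ((((A implies not A) or not B) and E) and (B implies ((not A and not A) implies (B or D)))))):
    not (C implies ((((A implies not A) or not B) and E) and (B implies ((not A and not A) implies (B or D))))): α-rule — add C, not ((((A implies not A) or not B) and E) and (B implies ((not A and not A) implies (B or D)))).
    not ((((A implies not A) or not B) and E) and (B implies ((not A and not A) implies (B or D)))): β-rule — branch into not (((A implies not A) or not B) and E)  //  not (B implies ((not A and not A) implies (B or D))).
      branch 1.1 (add not (((A implies not A) or not B) and E)):
        not (((A implies not A) or not B) and E): β-rule — branch into not ((A implies not A) or not B)  //  not E.
          branch 1.1.1 (add not ((A implies not A) or not B)):
            not ((A implies not A) or not B): α-rule — add not (A implies not A), not not B.
            not (A implies not A): α-rule — add A, not not A.
            ○ open, literals {A=true, B=true, C=true}.
          branch 1.1.2 (add not E):
            ○ open, literals {C=true, E=false}.
      branch 1.2 (add not (B implies ((not A and not A) implies (B or D)))):
        not (B implies ((not A and not A) implies (B or D))): α-rule — add B, not ((not A and not A) implies (B or D)).
        not ((not A and not A) implies (B or D)): α-rule — add (not A and not A), not (B or D).
        (not A and not A): α-rule — add not A, not A.
        not (B or D): α-rule — add not B, not D.
        × closes — contains both B and not B.
  branch 2 (add not (D or A)):
    not (D or A): α-rule — add not D, not A.
    ○ open, literals {A=false, D=false}.
1 branch closed, 3 open.
An open branch gives a countermodel: A=true, B=true, C=true (unmentioned atoms arbitrary); under it the original formula is false.

Not valid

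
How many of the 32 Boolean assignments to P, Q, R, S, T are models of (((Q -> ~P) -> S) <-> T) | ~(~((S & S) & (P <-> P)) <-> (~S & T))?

Initial set: {T ((((Q -> ~P) -> S) <-> T) | ~(~((S & S) & (P <-> P)) <-> (~S & T)))}.
T ((((Q -> ~P) -> S) <-> T) | ~(~((S & S) & (P <-> P)) <-> (~S & T))): β-rule — branch into T (((Q -> ~P) -> S) <-> T)  //  T ~(~((S & S) & (P <-> P)) <-> (~S & T)).
  branch 1 (add T (((Q -> ~P) -> S) <-> T)):
    T (((Q -> ~P) -> S) <-> T): β-rule — branch into T ((Q -> ~P) -> S), T T  //  F ((Q -> ~P) -> S), F T.
      branch 1.1 (add T ((Q -> ~P) -> S), T T):
        T ((Q -> ~P) -> S): β-rule — branch into F (Q -> ~P)  //  T S.
          branch 1.1.1 (add F (Q -> ~P)):
            F (Q -> ~P): α-rule — add T Q, F ~P.
            ○ open, literals {P=true, Q=true, T=true}.
          branch 1.1.2 (add T S):
            ○ open, literals {S=true, T=true}.
      branch 1.2 (add F ((Q -> ~P) -> S), F T):
        F ((Q -> ~P) -> S): α-rule — add T (Q -> ~P), F S.
        T (Q -> ~P): β-rule — branch into F Q  //  T ~P.
          branch 1.2.1 (add F Q):
            ○ open, literals {Q=false, S=false, T=false}.
          branch 1.2.2 (add T ~P):
            ○ open, literals {P=false, S=false, T=false}.
  branch 2 (add T ~(~((S & S) & (P <-> P)) <-> (~S & T))):
    T ~(~((S & S) & (P <-> P)) <-> (~S & T)): β-rule — branch into T ~((S & S) & (P <-> P)), F (~S & T)  //  F ~((S & S) & (P <-> P)), T (~S & T).
      branch 2.1 (add T ~((S & S) & (P <-> P)), F (~S & T)):
        T ~((S & S) & (P <-> P)): β-rule — branch into F (S & S)  //  F (P <-> P).
          branch 2.1.1 (add F (S & S)):
            F (~S & T): β-rule — branch into F ~S  //  F T.
              branch 2.1.1.1 (add F ~S):
                F (S & S): β-rule — branch into F S  //  F S.
                  branch 2.1.1.1.1 (add F S):
                    × closes — contains both S and ~S.
                  branch 2.1.1.1.2 (add F S):
                    × closes — contains both S and ~S.
              branch 2.1.1.2 (add F T):
                F (S & S): β-rule — branch into F S  //  F S.
                  branch 2.1.1.2.1 (add F S):
                    ○ open, literals {S=false, T=false}.
                  branch 2.1.1.2.2 (add F S):
                    ○ open, literals {S=false, T=false}.
          branch 2.1.2 (add F (P <-> P)):
            F (~S & T): β-rule — branch into F ~S  //  F T.
              branch 2.1.2.1 (add F ~S):
                F (P <-> P): β-rule — branch into T P, F P  //  F P, T P.
                  branch 2.1.2.1.1 (add T P, F P):
                    × closes — contains both P and ~P.
                  branch 2.1.2.1.2 (add F P, T P):
                    × closes — contains both P and ~P.
              branch 2.1.2.2 (add F T):
                F (P <-> P): β-rule — branch into T P, F P  //  F P, T P.
                  branch 2.1.2.2.1 (add T P, F P):
                    × closes — contains both P and ~P.
                  branch 2.1.2.2.2 (add F P, T P):
                    × closes — contains both P and ~P.
      branch 2.2 (add F ~((S & S) & (P <-> P)), T (~S & T)):
        F ~((S & S) & (P <-> P)): α-rule — add T (S & S), T (P <-> P).
        T (~S & T): α-rule — add T ~S, T T.
        T (S & S): α-rule — add T S, T S.
        × closes — contains both S and ~S.
7 branches closed, 6 open.
Each open branch fixes some atoms; the unmentioned ones are free. Counting distinct full assignments: branch {P=true, Q=true, T=true} (R, S) contributes 4 new; branch {S=true, T=true} (P, Q, R) contributes 6 new; branch {Q=false, S=false, T=false} (P, R) contributes 4 new; branch {P=false, S=false, T=false} (Q, R) contributes 2 new; branch {S=false, T=false} (P, Q, R) contributes 2 new; branch {S=false, T=false} (P, Q, R) contributes 0 new. Total: 18.

18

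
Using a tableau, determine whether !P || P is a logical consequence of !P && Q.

Yes

Initial set: {(!P && Q); !(!P || P)}.
(!P && Q): α-rule — add !P, Q.
!(!P || P): α-rule — add !!P, !P.
× closes — contains both P and !P.
All 1 branch closes.
Every branch closed, so the premises entail the conclusion.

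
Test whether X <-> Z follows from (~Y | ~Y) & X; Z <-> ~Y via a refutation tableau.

Yes

Initial set: {((~Y | ~Y) & X); (Z <-> ~Y); ~(X <-> Z)}.
((~Y | ~Y) & X): α-rule — add (~Y | ~Y), X.
(Z <-> ~Y): β-rule — branch into Z, ~Y  //  ~Z, ~~Y.
  branch 1 (add Z, ~Y):
    ~(X <-> Z): β-rule — branch into X, ~Z  //  ~X, Z.
      branch 1.1 (add X, ~Z):
        × closes — contains both Z and ~Z.
      branch 1.2 (add ~X, Z):
        × closes — contains both X and ~X.
  branch 2 (add ~Z, ~~Y):
    ~(X <-> Z): β-rule — branch into X, ~Z  //  ~X, Z.
      branch 2.1 (add X, ~Z):
        (~Y | ~Y): β-rule — branch into ~Y  //  ~Y.
          branch 2.1.1 (add ~Y):
            × closes — contains both Y and ~Y.
          branch 2.1.2 (add ~Y):
            × closes — contains both Y and ~Y.
      branch 2.2 (add ~X, Z):
        × closes — contains both X and ~X.
All 5 branches close.
Every branch closed, so the premises entail the conclusion.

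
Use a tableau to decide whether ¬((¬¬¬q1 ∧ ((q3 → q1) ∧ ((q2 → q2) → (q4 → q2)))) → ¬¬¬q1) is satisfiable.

Initial set: {T ¬((¬¬¬q1 ∧ ((q3 → q1) ∧ ((q2 → q2) → (q4 → q2)))) → ¬¬¬q1)}.
T ¬((¬¬¬q1 ∧ ((q3 → q1) ∧ ((q2 → q2) → (q4 → q2)))) → ¬¬¬q1): α-rule — add T (¬¬¬q1 ∧ ((q3 → q1) ∧ ((q2 → q2) → (q4 → q2)))), F ¬¬¬q1.
T (¬¬¬q1 ∧ ((q3 → q1) ∧ ((q2 → q2) → (q4 → q2)))): α-rule — add T ¬¬¬q1, T ((q3 → q1) ∧ ((q2 → q2) → (q4 → q2))).
F ¬¬¬q1: drop double negation, giving F ¬q1.
T ¬¬¬q1: drop double negation, giving T ¬q1.
× closes — contains both q1 and ¬q1.
All 1 branch closes.
Every branch closed; the formula is unsatisfiable.

Unsatisfiable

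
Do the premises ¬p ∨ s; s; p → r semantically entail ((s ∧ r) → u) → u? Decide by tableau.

No

Initial set: {(¬p ∨ s); s; (p → r); ¬(((s ∧ r) → u) → u)}.
¬(((s ∧ r) → u) → u): α-rule — add ((s ∧ r) → u), ¬u.
(¬p ∨ s): β-rule — branch into ¬p  //  s.
  branch 1 (add ¬p):
    (p → r): β-rule — branch into ¬p  //  r.
      branch 1.1 (add ¬p):
        ((s ∧ r) → u): β-rule — branch into ¬(s ∧ r)  //  u.
          branch 1.1.1 (add ¬(s ∧ r)):
            ¬(s ∧ r): β-rule — branch into ¬s  //  ¬r.
              branch 1.1.1.1 (add ¬s):
                × closes — contains both s and ¬s.
              branch 1.1.1.2 (add ¬r):
                ○ open, literals {p=false, r=false, s=true, u=false}.
          branch 1.1.2 (add u):
            × closes — contains both u and ¬u.
      branch 1.2 (add r):
        ((s ∧ r) → u): β-rule — branch into ¬(s ∧ r)  //  u.
          branch 1.2.1 (add ¬(s ∧ r)):
            ¬(s ∧ r): β-rule — branch into ¬s  //  ¬r.
              branch 1.2.1.1 (add ¬s):
                × closes — contains both s and ¬s.
              branch 1.2.1.2 (add ¬r):
                × closes — contains both r and ¬r.
          branch 1.2.2 (add u):
            × closes — contains both u and ¬u.
  branch 2 (add s):
    (p → r): β-rule — branch into ¬p  //  r.
      branch 2.1 (add ¬p):
        ((s ∧ r) → u): β-rule — branch into ¬(s ∧ r)  //  u.
          branch 2.1.1 (add ¬(s ∧ r)):
            ¬(s ∧ r): β-rule — branch into ¬s  //  ¬r.
              branch 2.1.1.1 (add ¬s):
                × closes — contains both s and ¬s.
              branch 2.1.1.2 (add ¬r):
                ○ open, literals {p=false, r=false, s=true, u=false}.
          branch 2.1.2 (add u):
            × closes — contains both u and ¬u.
      branch 2.2 (add r):
        ((s ∧ r) → u): β-rule — branch into ¬(s ∧ r)  //  u.
          branch 2.2.1 (add ¬(s ∧ r)):
            ¬(s ∧ r): β-rule — branch into ¬s  //  ¬r.
              branch 2.2.1.1 (add ¬s):
                × closes — contains both s and ¬s.
              branch 2.2.1.2 (add ¬r):
                × closes — contains both r and ¬r.
          branch 2.2.2 (add u):
            × closes — contains both u and ¬u.
10 branches closed, 2 open.
An open branch gives a countermodel: p=false, r=false, s=true, u=false (unmentioned atoms arbitrary); the premises hold there but the conclusion fails.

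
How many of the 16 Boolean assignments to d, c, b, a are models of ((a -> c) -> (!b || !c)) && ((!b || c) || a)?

10

Initial set: {(((a -> c) -> (!b || !c)) && ((!b || c) || a))}.
(((a -> c) -> (!b || !c)) && ((!b || c) || a)): α-rule — add ((a -> c) -> (!b || !c)), ((!b || c) || a).
((a -> c) -> (!b || !c)): β-rule — branch into !(a -> c)  //  (!b || !c).
  branch 1 (add !(a -> c)):
    !(a -> c): α-rule — add a, !c.
    ((!b || c) || a): β-rule — branch into (!b || c)  //  a.
      branch 1.1 (add (!b || c)):
        (!b || c): β-rule — branch into !b  //  c.
          branch 1.1.1 (add !b):
            ○ open, literals {a=true, b=false, c=false}.
          branch 1.1.2 (add c):
            × closes — contains both c and !c.
      branch 1.2 (add a):
        ○ open, literals {a=true, c=false}.
  branch 2 (add (!b || !c)):
    ((!b || c) || a): β-rule — branch into (!b || c)  //  a.
      branch 2.1 (add (!b || c)):
        (!b || !c): β-rule — branch into !b  //  !c.
          branch 2.1.1 (add !b):
            (!b || c): β-rule — branch into !b  //  c.
              branch 2.1.1.1 (add !b):
                ○ open, literals {b=false}.
              branch 2.1.1.2 (add c):
                ○ open, literals {b=false, c=true}.
          branch 2.1.2 (add !c):
            (!b || c): β-rule — branch into !b  //  c.
              branch 2.1.2.1 (add !b):
                ○ open, literals {b=false, c=false}.
              branch 2.1.2.2 (add c):
                × closes — contains both c and !c.
      branch 2.2 (add a):
        (!b || !c): β-rule — branch into !b  //  !c.
          branch 2.2.1 (add !b):
            ○ open, literals {a=true, b=false}.
          branch 2.2.2 (add !c):
            ○ open, literals {a=true, c=false}.
2 branches closed, 7 open.
Each open branch fixes some atoms; the unmentioned ones are free. Counting distinct full assignments: branch {a=true, b=false, c=false} (d) contributes 2 new; branch {a=true, c=false} (d, b) contributes 2 new; branch {b=false} (d, c, a) contributes 6 new; branch {b=false, c=true} (d, a) contributes 0 new; branch {b=false, c=false} (d, a) contributes 0 new; branch {a=true, b=false} (d, c) contributes 0 new; branch {a=true, c=false} (d, b) contributes 0 new. Total: 10.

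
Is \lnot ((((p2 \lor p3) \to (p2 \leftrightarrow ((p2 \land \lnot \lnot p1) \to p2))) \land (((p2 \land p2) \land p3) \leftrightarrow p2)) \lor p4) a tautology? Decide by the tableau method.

Assume the negation and expand:
Initial set: {F \lnot ((((p2 \lor p3) \to (p2 \leftrightarrow ((p2 \land \lnot \lnot p1) \to p2))) \land (((p2 \land p2) \land p3) \leftrightarrow p2)) \lor p4)}.
F \lnot ((((p2 \lor p3) \to (p2 \leftrightarrow ((p2 \land \lnot \lnot p1) \to p2))) \land (((p2 \land p2) \land p3) \leftrightarrow p2)) \lor p4): β-rule — branch into T (((p2 \lor p3) \to (p2 \leftrightarrow ((p2 \land \lnot \lnot p1) \to p2))) \land (((p2 \land p2) \land p3) \leftrightarrow p2))  //  T p4.
  branch 1 (add T (((p2 \lor p3) \to (p2 \leftrightarrow ((p2 \land \lnot \lnot p1) \to p2))) \land (((p2 \land p2) \land p3) \leftrightarrow p2))):
    T (((p2 \lor p3) \to (p2 \leftrightarrow ((p2 \land \lnot \lnot p1) \to p2))) \land (((p2 \land p2) \land p3) \leftrightarrow p2)): α-rule — add T ((p2 \lor p3) \to (p2 \leftrightarrow ((p2 \land \lnot \lnot p1) \to p2))), T (((p2 \land p2) \land p3) \leftrightarrow p2).
    T ((p2 \lor p3) \to (p2 \leftrightarrow ((p2 \land \lnot \lnot p1) \to p2))): β-rule — branch into F (p2 \lor p3)  //  T (p2 \leftrightarrow ((p2 \land \lnot \lnot p1) \to p2)).
      branch 1.1 (add F (p2 \lor p3)):
        F (p2 \lor p3): α-rule — add F p2, F p3.
        T (((p2 \land p2) \land p3) \leftrightarrow p2): β-rule — branch into T ((p2 \land p2) \land p3), T p2  //  F ((p2 \land p2) \land p3), F p2.
          branch 1.1.1 (add T ((p2 \land p2) \land p3), T p2):
            × closes — contains both p2 and \lnot p2.
          branch 1.1.2 (add F ((p2 \land p2) \land p3), F p2):
            F ((p2 \land p2) \land p3): β-rule — branch into F (p2 \land p2)  //  F p3.
              branch 1.1.2.1 (add F (p2 \land p2)):
                F (p2 \land p2): β-rule — branch into F p2  //  F p2.
                  branch 1.1.2.1.1 (add F p2):
                    ○ open, literals {p2=0, p3=0}.
                  branch 1.1.2.1.2 (add F p2):
                    ○ open, literals {p2=0, p3=0}.
              branch 1.1.2.2 (add F p3):
                ○ open, literals {p2=0, p3=0}.
      branch 1.2 (add T (p2 \leftrightarrow ((p2 \land \lnot \lnot p1) \to p2))):
        T (((p2 \land p2) \land p3) \leftrightarrow p2): β-rule — branch into T ((p2 \land p2) \land p3), T p2  //  F ((p2 \land p2) \land p3), F p2.
          branch 1.2.1 (add T ((p2 \land p2) \land p3), T p2):
            T ((p2 \land p2) \land p3): α-rule — add T (p2 \land p2), T p3.
            T (p2 \land p2): α-rule — add T p2, T p2.
            T (p2 \leftrightarrow ((p2 \land \lnot \lnot p1) \to p2)): β-rule — branch into T p2, T ((p2 \land \lnot \lnot p1) \to p2)  //  F p2, F ((p2 \land \lnot \lnot p1) \to p2).
              branch 1.2.1.1 (add T p2, T ((p2 \land \lnot \lnot p1) \to p2)):
                T ((p2 \land \lnot \lnot p1) \to p2): β-rule — branch into F (p2 \land \lnot \lnot p1)  //  T p2.
                  branch 1.2.1.1.1 (add F (p2 \land \lnot \lnot p1)):
                    F (p2 \land \lnot \lnot p1): β-rule — branch into F p2  //  F \lnot \lnot p1.
                      branch 1.2.1.1.1.1 (add F p2):
                        × closes — contains both p2 and \lnot p2.
                      branch 1.2.1.1.1.2 (add F \lnot \lnot p1):
                        F \lnot \lnot p1: drop double negation, giving F p1.
                        ○ open, literals {p1=0, p2=1, p3=1}.
                  branch 1.2.1.1.2 (add T p2):
                    ○ open, literals {p2=1, p3=1}.
              branch 1.2.1.2 (add F p2, F ((p2 \land \lnot \lnot p1) \to p2)):
                × closes — contains both p2 and \lnot p2.
          branch 1.2.2 (add F ((p2 \land p2) \land p3), F p2):
            T (p2 \leftrightarrow ((p2 \land \lnot \lnot p1) \to p2)): β-rule — branch into T p2, T ((p2 \land \lnot \lnot p1) \to p2)  //  F p2, F ((p2 \land \lnot \lnot p1) \to p2).
              branch 1.2.2.1 (add T p2, T ((p2 \land \lnot \lnot p1) \to p2)):
                × closes — contains both p2 and \lnot p2.
              branch 1.2.2.2 (add F p2, F ((p2 \land \lnot \lnot p1) \to p2)):
                F ((p2 \land \lnot \lnot p1) \to p2): α-rule — add T (p2 \land \lnot \lnot p1), F p2.
                T (p2 \land \lnot \lnot p1): α-rule — add T p2, T \lnot \lnot p1.
                × closes — contains both p2 and \lnot p2.
  branch 2 (add T p4):
    ○ open, literals {p4=1}.
5 branches closed, 6 open.
An open branch gives a countermodel: p2=0, p3=0 (unmentioned atoms arbitrary); under it the original formula is false.

Not valid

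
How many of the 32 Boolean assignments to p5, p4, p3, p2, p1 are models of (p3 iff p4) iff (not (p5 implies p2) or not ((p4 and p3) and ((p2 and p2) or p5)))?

12

Initial set: {((p3 iff p4) iff (not (p5 implies p2) or not ((p4 and p3) and ((p2 and p2) or p5))))}.
((p3 iff p4) iff (not (p5 implies p2) or not ((p4 and p3) and ((p2 and p2) or p5)))): β-rule — branch into (p3 iff p4), (not (p5 implies p2) or not ((p4 and p3) and ((p2 and p2) or p5)))  //  not (p3 iff p4), not (not (p5 implies p2) or not ((p4 and p3) and ((p2 and p2) or p5))).
  branch 1 (add (p3 iff p4), (not (p5 implies p2) or not ((p4 and p3) and ((p2 and p2) or p5)))):
    (p3 iff p4): β-rule — branch into p3, p4  //  not p3, not p4.
      branch 1.1 (add p3, p4):
        (not (p5 implies p2) or not ((p4 and p3) and ((p2 and p2) or p5))): β-rule — branch into not (p5 implies p2)  //  not ((p4 and p3) and ((p2 and p2) or p5)).
          branch 1.1.1 (add not (p5 implies p2)):
            not (p5 implies p2): α-rule — add p5, not p2.
            ○ open, literals {p2=false, p3=true, p4=true, p5=true}.
          branch 1.1.2 (add not ((p4 and p3) and ((p2 and p2) or p5))):
            not ((p4 and p3) and ((p2 and p2) or p5)): β-rule — branch into not (p4 and p3)  //  not ((p2 and p2) or p5).
              branch 1.1.2.1 (add not (p4 and p3)):
                not (p4 and p3): β-rule — branch into not p4  //  not p3.
                  branch 1.1.2.1.1 (add not p4):
                    × closes — contains both p4 and not p4.
                  branch 1.1.2.1.2 (add not p3):
                    × closes — contains both p3 and not p3.
              branch 1.1.2.2 (add not ((p2 and p2) or p5)):
                not ((p2 and p2) or p5): α-rule — add not (p2 and p2), not p5.
                not (p2 and p2): β-rule — branch into not p2  //  not p2.
                  branch 1.1.2.2.1 (add not p2):
                    ○ open, literals {p2=false, p3=true, p4=true, p5=false}.
                  branch 1.1.2.2.2 (add not p2):
                    ○ open, literals {p2=false, p3=true, p4=true, p5=false}.
      branch 1.2 (add not p3, not p4):
        (not (p5 implies p2) or not ((p4 and p3) and ((p2 and p2) or p5))): β-rule — branch into not (p5 implies p2)  //  not ((p4 and p3) and ((p2 and p2) or p5)).
          branch 1.2.1 (add not (p5 implies p2)):
            not (p5 implies p2): α-rule — add p5, not p2.
            ○ open, literals {p2=false, p3=false, p4=false, p5=true}.
          branch 1.2.2 (add not ((p4 and p3) and ((p2 and p2) or p5))):
            not ((p4 and p3) and ((p2 and p2) or p5)): β-rule — branch into not (p4 and p3)  //  not ((p2 and p2) or p5).
              branch 1.2.2.1 (add not (p4 and p3)):
                not (p4 and p3): β-rule — branch into not p4  //  not p3.
                  branch 1.2.2.1.1 (add not p4):
                    ○ open, literals {p3=false, p4=false}.
                  branch 1.2.2.1.2 (add not p3):
                    ○ open, literals {p3=false, p4=false}.
              branch 1.2.2.2 (add not ((p2 and p2) or p5)):
                not ((p2 and p2) or p5): α-rule — add not (p2 and p2), not p5.
                not (p2 and p2): β-rule — branch into not p2  //  not p2.
                  branch 1.2.2.2.1 (add not p2):
                    ○ open, literals {p2=false, p3=false, p4=false, p5=false}.
                  branch 1.2.2.2.2 (add not p2):
                    ○ open, literals {p2=false, p3=false, p4=false, p5=false}.
  branch 2 (add not (p3 iff p4), not (not (p5 implies p2) or not ((p4 and p3) and ((p2 and p2) or p5)))):
    not (not (p5 implies p2) or not ((p4 and p3) and ((p2 and p2) or p5))): α-rule — add not not (p5 implies p2), not not ((p4 and p3) and ((p2 and p2) or p5)).
    not not ((p4 and p3) and ((p2 and p2) or p5)): α-rule — add (p4 and p3), ((p2 and p2) or p5).
    (p4 and p3): α-rule — add p4, p3.
    not (p3 iff p4): β-rule — branch into p3, not p4  //  not p3, p4.
      branch 2.1 (add p3, not p4):
        × closes — contains both p4 and not p4.
      branch 2.2 (add not p3, p4):
        × closes — contains both p3 and not p3.
4 branches closed, 8 open.
Each open branch fixes some atoms; the unmentioned ones are free. Counting distinct full assignments: branch {p2=false, p3=true, p4=true, p5=true} (p1) contributes 2 new; branch {p2=false, p3=true, p4=true, p5=false} (p1) contributes 2 new; branch {p2=false, p3=true, p4=true, p5=false} (p1) contributes 0 new; branch {p2=false, p3=false, p4=false, p5=true} (p1) contributes 2 new; branch {p3=false, p4=false} (p5, p2, p1) contributes 6 new; branch {p3=false, p4=false} (p5, p2, p1) contributes 0 new; branch {p2=false, p3=false, p4=false, p5=false} (p1) contributes 0 new; branch {p2=false, p3=false, p4=false, p5=false} (p1) contributes 0 new. Total: 12.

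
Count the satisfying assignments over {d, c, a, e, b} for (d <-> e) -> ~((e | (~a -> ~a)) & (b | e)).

Initial set: {((d <-> e) -> ~((e | (~a -> ~a)) & (b | e)))}.
((d <-> e) -> ~((e | (~a -> ~a)) & (b | e))): β-rule — branch into ~(d <-> e)  //  ~((e | (~a -> ~a)) & (b | e)).
  branch 1 (add ~(d <-> e)):
    ~(d <-> e): β-rule — branch into d, ~e  //  ~d, e.
      branch 1.1 (add d, ~e):
        ○ open, literals {d=true, e=false}.
      branch 1.2 (add ~d, e):
        ○ open, literals {d=false, e=true}.
  branch 2 (add ~((e | (~a -> ~a)) & (b | e))):
    ~((e | (~a -> ~a)) & (b | e)): β-rule — branch into ~(e | (~a -> ~a))  //  ~(b | e).
      branch 2.1 (add ~(e | (~a -> ~a))):
        ~(e | (~a -> ~a)): α-rule — add ~e, ~(~a -> ~a).
        ~(~a -> ~a): α-rule — add ~a, ~~a.
        × closes — contains both a and ~a.
      branch 2.2 (add ~(b | e)):
        ~(b | e): α-rule — add ~b, ~e.
        ○ open, literals {b=false, e=false}.
1 branch closed, 3 open.
Each open branch fixes some atoms; the unmentioned ones are free. Counting distinct full assignments: branch {d=true, e=false} (c, a, b) contributes 8 new; branch {d=false, e=true} (c, a, b) contributes 8 new; branch {b=false, e=false} (d, c, a) contributes 4 new. Total: 20.

20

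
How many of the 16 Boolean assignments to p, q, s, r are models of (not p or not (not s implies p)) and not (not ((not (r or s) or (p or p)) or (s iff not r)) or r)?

Initial set: {((not p or not (not s implies p)) and not (not ((not (r or s) or (p or p)) or (s iff not r)) or r))}.
((not p or not (not s implies p)) and not (not ((not (r or s) or (p or p)) or (s iff not r)) or r)): α-rule — add (not p or not (not s implies p)), not (not ((not (r or s) or (p or p)) or (s iff not r)) or r).
not (not ((not (r or s) or (p or p)) or (s iff not r)) or r): α-rule — add not not ((not (r or s) or (p or p)) or (s iff not r)), not r.
(not p or not (not s implies p)): β-rule — branch into not p  //  not (not s implies p).
  branch 1 (add not p):
    not not ((not (r or s) or (p or p)) or (s iff not r)): β-rule — branch into (not (r or s) or (p or p))  //  (s iff not r).
      branch 1.1 (add (not (r or s) or (p or p))):
        (not (r or s) or (p or p)): β-rule — branch into not (r or s)  //  (p or p).
          branch 1.1.1 (add not (r or s)):
            not (r or s): α-rule — add not r, not s.
            ○ open, literals {p=F, r=F, s=F}.
          branch 1.1.2 (add (p or p)):
            (p or p): β-rule — branch into p  //  p.
              branch 1.1.2.1 (add p):
                × closes — contains both p and not p.
              branch 1.1.2.2 (add p):
                × closes — contains both p and not p.
      branch 1.2 (add (s iff not r)):
        (s iff not r): β-rule — branch into s, not r  //  not s, not not r.
          branch 1.2.1 (add s, not r):
            ○ open, literals {p=F, r=F, s=T}.
          branch 1.2.2 (add not s, not not r):
            × closes — contains both r and not r.
  branch 2 (add not (not s implies p)):
    not (not s implies p): α-rule — add not s, not p.
    not not ((not (r or s) or (p or p)) or (s iff not r)): β-rule — branch into (not (r or s) or (p or p))  //  (s iff not r).
      branch 2.1 (add (not (r or s) or (p or p))):
        (not (r or s) or (p or p)): β-rule — branch into not (r or s)  //  (p or p).
          branch 2.1.1 (add not (r or s)):
            not (r or s): α-rule — add not r, not s.
            ○ open, literals {p=F, r=F, s=F}.
          branch 2.1.2 (add (p or p)):
            (p or p): β-rule — branch into p  //  p.
              branch 2.1.2.1 (add p):
                × closes — contains both p and not p.
              branch 2.1.2.2 (add p):
                × closes — contains both p and not p.
      branch 2.2 (add (s iff not r)):
        (s iff not r): β-rule — branch into s, not r  //  not s, not not r.
          branch 2.2.1 (add s, not r):
            × closes — contains both s and not s.
          branch 2.2.2 (add not s, not not r):
            × closes — contains both r and not r.
7 branches closed, 3 open.
Each open branch fixes some atoms; the unmentioned ones are free. Counting distinct full assignments: branch {p=F, r=F, s=F} (q) contributes 2 new; branch {p=F, r=F, s=T} (q) contributes 2 new; branch {p=F, r=F, s=F} (q) contributes 0 new. Total: 4.

4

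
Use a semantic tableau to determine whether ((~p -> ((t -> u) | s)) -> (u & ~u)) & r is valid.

Assume the negation and expand:
Initial set: {~(((~p -> ((t -> u) | s)) -> (u & ~u)) & r)}.
~(((~p -> ((t -> u) | s)) -> (u & ~u)) & r): β-rule — branch into ~((~p -> ((t -> u) | s)) -> (u & ~u))  //  ~r.
  branch 1 (add ~((~p -> ((t -> u) | s)) -> (u & ~u))):
    ~((~p -> ((t -> u) | s)) -> (u & ~u)): α-rule — add (~p -> ((t -> u) | s)), ~(u & ~u).
    (~p -> ((t -> u) | s)): β-rule — branch into ~~p  //  ((t -> u) | s).
      branch 1.1 (add ~~p):
        ~(u & ~u): β-rule — branch into ~u  //  ~~u.
          branch 1.1.1 (add ~u):
            ○ open, literals {p=1, u=0}.
          branch 1.1.2 (add ~~u):
            ○ open, literals {p=1, u=1}.
      branch 1.2 (add ((t -> u) | s)):
        ~(u & ~u): β-rule — branch into ~u  //  ~~u.
          branch 1.2.1 (add ~u):
            ((t -> u) | s): β-rule — branch into (t -> u)  //  s.
              branch 1.2.1.1 (add (t -> u)):
                (t -> u): β-rule — branch into ~t  //  u.
                  branch 1.2.1.1.1 (add ~t):
                    ○ open, literals {t=0, u=0}.
                  branch 1.2.1.1.2 (add u):
                    × closes — contains both u and ~u.
              branch 1.2.1.2 (add s):
                ○ open, literals {s=1, u=0}.
          branch 1.2.2 (add ~~u):
            ((t -> u) | s): β-rule — branch into (t -> u)  //  s.
              branch 1.2.2.1 (add (t -> u)):
                (t -> u): β-rule — branch into ~t  //  u.
                  branch 1.2.2.1.1 (add ~t):
                    ○ open, literals {t=0, u=1}.
                  branch 1.2.2.1.2 (add u):
                    ○ open, literals {u=1}.
              branch 1.2.2.2 (add s):
                ○ open, literals {s=1, u=1}.
  branch 2 (add ~r):
    ○ open, literals {r=0}.
1 branch closed, 8 open.
An open branch gives a countermodel: p=1, u=0 (unmentioned atoms arbitrary); under it the original formula is false.

Not valid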